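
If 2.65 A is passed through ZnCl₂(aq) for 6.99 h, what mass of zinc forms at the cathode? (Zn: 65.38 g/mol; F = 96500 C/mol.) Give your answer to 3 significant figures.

22.6 g

Charge passed = 2.65 × 25164 = 66680 C
n(e⁻) = 66680 / 96500 = 0.6910 mol
Zn²⁺ + 2e⁻ → Zn, so n(Zn) = 0.6910 / 2 = 0.3455 mol
m = 0.3455 × 65.38 = 22.6 g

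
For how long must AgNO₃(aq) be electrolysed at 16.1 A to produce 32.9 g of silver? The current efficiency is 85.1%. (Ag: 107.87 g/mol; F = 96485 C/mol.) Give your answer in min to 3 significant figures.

n(Ag) = 32.9 / 107.87 = 0.3050 mol
Ag⁺ + e⁻ → Ag, so n(e⁻) = 0.3050 mol
Q = 0.3050 × 96485 / 0.851 = 34580 C
t = Q / I = 34580 / 16.1 = 2148 s = 35.8 min

35.8 min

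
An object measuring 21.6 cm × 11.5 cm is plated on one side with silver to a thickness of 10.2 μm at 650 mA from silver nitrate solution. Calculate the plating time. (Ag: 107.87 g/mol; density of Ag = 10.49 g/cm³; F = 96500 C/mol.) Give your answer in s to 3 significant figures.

3660 s

Plated area = 21.6 × 11.5 = 248.4 cm²
Volume = 248.4 × 10.2×10⁻⁴ cm = 0.2534 cm³
m(Ag) = 0.2534 × 10.49 = 2.658 g
n(Ag) = 2.658 / 107.87 = 0.02464 mol; n(e⁻) = 0.02464 mol
Q = 0.02464 × 96500 = 2378 C
t = 2378 / 0.650 = 3658 s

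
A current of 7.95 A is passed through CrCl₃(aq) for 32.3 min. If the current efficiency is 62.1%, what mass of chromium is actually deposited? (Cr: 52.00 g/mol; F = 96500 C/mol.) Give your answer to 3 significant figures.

1.72 g

Q = 7.95 × 1938 = 15410 C
n(e⁻) = 15410 / 96500 = 0.1597 mol
Cr³⁺ + 3e⁻ → Cr, so theoretical m(Cr) = 0.05323 × 52.00 = 2.768 g
Actual mass = 62.1% × 2.768 = 1.72 g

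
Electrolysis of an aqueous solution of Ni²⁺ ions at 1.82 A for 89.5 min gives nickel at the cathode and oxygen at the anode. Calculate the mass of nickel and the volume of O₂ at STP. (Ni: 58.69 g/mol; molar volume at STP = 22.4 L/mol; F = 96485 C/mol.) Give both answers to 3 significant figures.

Q = 1.82 × 5370 = 9773 C; n(e⁻) = 9773 / 96485 = 0.1013 mol
Cathode: Ni²⁺ + 2e⁻ → Ni → n(Ni) = 0.1013/2 = 0.05065 mol → 2.97 g
Anode: 2H₂O → O₂ + 4H⁺ + 4e⁻ → n(O₂) = 0.1013/4 = 0.02533 mol → 0.567 L

2.97 g Ni; 0.567 L O₂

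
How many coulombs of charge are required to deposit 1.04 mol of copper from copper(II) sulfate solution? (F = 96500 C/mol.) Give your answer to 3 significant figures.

Cu²⁺ + 2e⁻ → Cu, so n(e⁻) = 2 × 1.04 = 2.080 mol
Q = 2.080 × 96500 = 2.007×10^5 C

2.01×10^5 C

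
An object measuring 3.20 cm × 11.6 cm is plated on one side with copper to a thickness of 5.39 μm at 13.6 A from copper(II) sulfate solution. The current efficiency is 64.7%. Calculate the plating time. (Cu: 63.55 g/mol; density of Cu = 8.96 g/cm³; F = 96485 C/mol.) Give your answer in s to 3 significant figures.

Plated area = 3.20 × 11.6 = 37.12 cm²
Volume = 37.12 × 5.39×10⁻⁴ cm = 0.02001 cm³
m(Cu) = 0.02001 × 8.96 = 0.1793 g
n(Cu) = 0.1793 / 63.55 = 0.002821 mol; n(e⁻) = 2 × 0.002821 = 0.005642 mol
Q = 0.005642 × 96485 / 0.647 = 841.4 C
t = 841.4 / 13.6 = 61.87 s

61.9 s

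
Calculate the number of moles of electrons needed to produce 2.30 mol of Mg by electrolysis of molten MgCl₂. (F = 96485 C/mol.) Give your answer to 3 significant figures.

4.60 mol

Mg²⁺ + 2e⁻ → Mg, so n(e⁻) = 2 × 2.30 = 4.600 mol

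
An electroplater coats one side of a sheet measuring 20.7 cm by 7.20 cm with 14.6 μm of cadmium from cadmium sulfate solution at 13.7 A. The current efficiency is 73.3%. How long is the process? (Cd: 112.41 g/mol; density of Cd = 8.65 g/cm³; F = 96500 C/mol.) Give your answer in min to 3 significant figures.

Plated area = 20.7 × 7.20 = 149.0 cm²
Volume = 149.0 × 14.6×10⁻⁴ cm = 0.2175 cm³
m(Cd) = 0.2175 × 8.65 = 1.881 g
n(Cd) = 1.881 / 112.41 = 0.01673 mol; n(e⁻) = 2 × 0.01673 = 0.03346 mol
Q = 0.03346 × 96500 / 0.733 = 4405 C
t = 4405 / 13.7 = 321.5 s = 5.36 min

5.36 min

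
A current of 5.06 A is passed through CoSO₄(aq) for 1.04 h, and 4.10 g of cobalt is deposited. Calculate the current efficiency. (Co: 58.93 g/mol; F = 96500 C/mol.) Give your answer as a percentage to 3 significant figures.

Q = 5.06 × 3744 = 18940 C
n(e⁻) = 18940 / 96500 = 0.1963 mol
Co²⁺ + 2e⁻ → Co, so theoretical n(Co) = 0.09815 mol → 5.784 g
Efficiency = 4.10 / 5.784 = 0.7089 = 70.9%

70.9%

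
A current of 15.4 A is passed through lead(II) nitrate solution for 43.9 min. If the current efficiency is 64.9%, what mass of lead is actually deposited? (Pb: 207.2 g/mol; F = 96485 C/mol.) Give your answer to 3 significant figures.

Q = 15.4 × 2634 = 40560 C
n(e⁻) = 40560 / 96485 = 0.4204 mol
Pb²⁺ + 2e⁻ → Pb, so theoretical m(Pb) = 0.2102 × 207.2 = 43.55 g
Actual mass = 64.9% × 43.55 = 28.3 g

28.3 g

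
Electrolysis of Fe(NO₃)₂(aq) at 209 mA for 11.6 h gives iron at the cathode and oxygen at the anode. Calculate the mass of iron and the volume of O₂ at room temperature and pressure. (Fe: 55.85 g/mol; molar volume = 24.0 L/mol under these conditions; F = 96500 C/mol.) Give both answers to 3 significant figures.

2.53 g Fe; 0.543 L O₂

Q = 0.209 × 41760 = 8728 C; n(e⁻) = 8728 / 96500 = 0.09045 mol
Cathode: Fe²⁺ + 2e⁻ → Fe → n(Fe) = 0.09045/2 = 0.04523 mol → 2.53 g
Anode: 2H₂O → O₂ + 4H⁺ + 4e⁻ → n(O₂) = 0.09045/4 = 0.02261 mol → 0.543 L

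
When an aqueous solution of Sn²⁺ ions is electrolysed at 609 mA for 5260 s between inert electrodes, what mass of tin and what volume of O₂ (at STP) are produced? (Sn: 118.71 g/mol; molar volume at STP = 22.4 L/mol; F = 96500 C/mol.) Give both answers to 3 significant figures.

1.97 g Sn; 0.186 L O₂

Q = 0.609 × 5260 = 3203 C; n(e⁻) = 3203 / 96500 = 0.03319 mol
Cathode: Sn²⁺ + 2e⁻ → Sn → n(Sn) = 0.03319/2 = 0.01660 mol → 1.97 g
Anode: 2H₂O → O₂ + 4H⁺ + 4e⁻ → n(O₂) = 0.03319/4 = 0.008298 mol → 0.186 L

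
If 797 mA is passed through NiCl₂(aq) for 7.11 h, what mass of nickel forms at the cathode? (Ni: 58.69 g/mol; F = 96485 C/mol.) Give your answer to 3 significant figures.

6.20 g

Charge passed = 0.797 × 25596 = 20400 C
n(e⁻) = 20400 / 96485 = 0.2114 mol
Ni²⁺ + 2e⁻ → Ni, so n(Ni) = 0.2114 / 2 = 0.1057 mol
m = 0.1057 × 58.69 = 6.20 g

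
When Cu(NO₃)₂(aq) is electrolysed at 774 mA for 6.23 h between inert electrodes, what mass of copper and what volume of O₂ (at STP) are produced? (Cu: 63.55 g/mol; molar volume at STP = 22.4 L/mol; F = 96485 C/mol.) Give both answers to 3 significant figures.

5.72 g Cu; 1.01 L O₂

Q = 0.774 × 22428 = 17360 C; n(e⁻) = 17360 / 96485 = 0.1799 mol
Cathode: Cu²⁺ + 2e⁻ → Cu → n(Cu) = 0.1799/2 = 0.08995 mol → 5.72 g
Anode: 2H₂O → O₂ + 4H⁺ + 4e⁻ → n(O₂) = 0.1799/4 = 0.04498 mol → 1.01 L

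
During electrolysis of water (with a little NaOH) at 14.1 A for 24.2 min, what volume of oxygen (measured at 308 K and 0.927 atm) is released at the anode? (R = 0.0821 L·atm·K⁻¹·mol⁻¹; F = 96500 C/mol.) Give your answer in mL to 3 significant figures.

1450 mL

Q = It = 14.1 × 1452 = 20470 C
Moles of electrons = 20470 / 96500 = 0.2121 mol
2H₂O → O₂ + 4H⁺ + 4e⁻, so n(O₂) = 0.2121 / 4 = 0.05303 mol
V = nRT/P = 0.05303 × 0.0821 × 308 / 0.927 = 1.447 L
= 1450 mL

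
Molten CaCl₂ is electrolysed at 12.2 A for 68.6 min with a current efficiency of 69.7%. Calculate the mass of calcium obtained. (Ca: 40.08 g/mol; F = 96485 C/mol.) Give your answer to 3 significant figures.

7.27 g

Q = 12.2 × 4116 = 50220 C
n(e⁻) = 50220 / 96485 = 0.5205 mol
Ca²⁺ + 2e⁻ → Ca, so theoretical m(Ca) = 0.2603 × 40.08 = 10.43 g
Actual mass = 69.7% × 10.43 = 7.27 g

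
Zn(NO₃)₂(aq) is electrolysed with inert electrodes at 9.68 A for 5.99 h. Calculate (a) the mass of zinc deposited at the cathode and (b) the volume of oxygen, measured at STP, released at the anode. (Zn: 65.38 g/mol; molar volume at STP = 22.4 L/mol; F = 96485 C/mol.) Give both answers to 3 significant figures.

70.7 g Zn; 12.1 L O₂

Q = 9.68 × 21564 = 2.087×10^5 C; n(e⁻) = 2.087×10^5 / 96485 = 2.163 mol
Cathode: Zn²⁺ + 2e⁻ → Zn → n(Zn) = 2.163/2 = 1.082 mol → 70.7 g
Anode: 2H₂O → O₂ + 4H⁺ + 4e⁻ → n(O₂) = 2.163/4 = 0.5408 mol → 12.1 L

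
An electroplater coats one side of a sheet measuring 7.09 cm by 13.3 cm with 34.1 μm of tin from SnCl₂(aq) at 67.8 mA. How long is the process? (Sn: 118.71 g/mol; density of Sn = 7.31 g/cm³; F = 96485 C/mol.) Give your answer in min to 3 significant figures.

939 min

Plated area = 7.09 × 13.3 = 94.30 cm²
Volume = 94.30 × 34.1×10⁻⁴ cm = 0.3216 cm³
m(Sn) = 0.3216 × 7.31 = 2.351 g
n(Sn) = 2.351 / 118.71 = 0.01980 mol; n(e⁻) = 2 × 0.01980 = 0.03960 mol
Q = 0.03960 × 96485 = 3821 C
t = 3821 / 0.0678 = 56360 s = 939 min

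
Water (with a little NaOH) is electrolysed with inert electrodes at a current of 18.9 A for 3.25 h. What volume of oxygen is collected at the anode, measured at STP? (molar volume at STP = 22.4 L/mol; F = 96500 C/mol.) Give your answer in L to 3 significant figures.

Q = It = 18.9 × 11700 = 2.211×10^5 C
n(e⁻) = 2.211×10^5 / 96500 = 2.291 mol
2H₂O → O₂ + 4H⁺ + 4e⁻, so n(O₂) = 2.291 / 4 = 0.5728 mol
V = 0.5728 × 22.4 = 12.83 L

12.8 L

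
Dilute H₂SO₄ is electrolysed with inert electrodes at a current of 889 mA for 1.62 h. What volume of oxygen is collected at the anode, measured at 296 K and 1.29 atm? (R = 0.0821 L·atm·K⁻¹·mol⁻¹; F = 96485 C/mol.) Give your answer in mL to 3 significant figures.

Charge passed = 0.889 × 5832 = 5185 C
n(e⁻) = Q/F = 5185/96485 = 0.05374 mol
2H₂O → O₂ + 4H⁺ + 4e⁻, so n(O₂) = 0.05374 / 4 = 0.01344 mol
V = nRT/P = 0.01344 × 0.0821 × 296 / 1.29 = 0.2532 L
= 253 mL

253 mL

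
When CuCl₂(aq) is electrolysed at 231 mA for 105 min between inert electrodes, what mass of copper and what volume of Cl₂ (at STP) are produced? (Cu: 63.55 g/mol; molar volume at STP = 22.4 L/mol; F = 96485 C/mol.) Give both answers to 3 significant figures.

Q = 0.231 × 6300 = 1455 C; n(e⁻) = 1455 / 96485 = 0.01508 mol
Cathode: Cu²⁺ + 2e⁻ → Cu → n(Cu) = 0.01508/2 = 0.007540 mol → 0.479 g
Anode: 2Cl⁻ → Cl₂ + 2e⁻ → n(Cl₂) = 0.01508/2 = 0.007540 mol → 0.169 L

0.479 g Cu; 0.169 L Cl₂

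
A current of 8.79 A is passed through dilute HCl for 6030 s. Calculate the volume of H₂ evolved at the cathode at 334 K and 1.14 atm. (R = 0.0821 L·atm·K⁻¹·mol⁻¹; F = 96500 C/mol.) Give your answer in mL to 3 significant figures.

Q = It = 8.79 × 6030 = 53000 C
n(e⁻) = Q/F = 53000/96500 = 0.5492 mol
2H⁺ + 2e⁻ → H₂, so n(H₂) = 0.5492 / 2 = 0.2746 mol
V = nRT/P = 0.2746 × 0.0821 × 334 / 1.14 = 6.605 L
= 6610 mL

6610 mL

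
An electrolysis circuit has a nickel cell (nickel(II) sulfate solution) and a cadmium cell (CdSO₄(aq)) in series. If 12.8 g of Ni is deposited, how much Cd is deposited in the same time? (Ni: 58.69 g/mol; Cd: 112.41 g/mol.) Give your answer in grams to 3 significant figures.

24.5 g

n(Ni) = 12.8 / 58.69 = 0.2181 mol
Ni²⁺ + 2e⁻ → Ni, so n(e⁻) = 2 × 0.2181 = 0.4362 mol
Since the cells are in series, n(e⁻) in the Cd cell is also 0.4362 mol.
Cd²⁺ + 2e⁻ → Cd, so n(Cd) = 0.4362 / 2 = 0.2181 mol
m(Cd) = 0.2181 × 112.41 = 24.5 g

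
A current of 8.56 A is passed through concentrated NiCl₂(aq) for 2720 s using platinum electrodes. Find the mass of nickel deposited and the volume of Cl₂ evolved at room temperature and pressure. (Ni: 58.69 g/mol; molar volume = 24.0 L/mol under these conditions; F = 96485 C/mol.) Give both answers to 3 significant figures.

7.08 g Ni; 2.90 L Cl₂

Q = 8.56 × 2720 = 23280 C; n(e⁻) = 23280 / 96485 = 0.2413 mol
Cathode: Ni²⁺ + 2e⁻ → Ni → n(Ni) = 0.2413/2 = 0.1207 mol → 7.08 g
Anode: 2Cl⁻ → Cl₂ + 2e⁻ → n(Cl₂) = 0.2413/2 = 0.1207 mol → 2.90 L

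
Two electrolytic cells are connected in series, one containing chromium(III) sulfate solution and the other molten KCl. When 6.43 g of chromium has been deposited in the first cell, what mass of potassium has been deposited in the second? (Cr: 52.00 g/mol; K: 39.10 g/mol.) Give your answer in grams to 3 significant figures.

n(Cr) = 6.43 / 52.00 = 0.1237 mol
Cr³⁺ + 3e⁻ → Cr, so n(e⁻) = 3 × 0.1237 = 0.3711 mol
In series, the same 0.3711 mol of electrons flows through the second cell.
K⁺ + e⁻ → K, so n(K) = 0.3711 mol
m(K) = 0.3711 × 39.10 = 14.5 g

14.5 g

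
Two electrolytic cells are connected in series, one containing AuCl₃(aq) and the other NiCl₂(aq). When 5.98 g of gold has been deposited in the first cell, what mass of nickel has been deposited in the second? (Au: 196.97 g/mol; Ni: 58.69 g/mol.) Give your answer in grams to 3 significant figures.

2.67 g

n(Au) = 5.98 / 196.97 = 0.03036 mol
Au³⁺ + 3e⁻ → Au, so n(e⁻) = 3 × 0.03036 = 0.09108 mol
In series, the same 0.09108 mol of electrons flows through the second cell.
Ni²⁺ + 2e⁻ → Ni, so n(Ni) = 0.09108 / 2 = 0.04554 mol
m(Ni) = 0.04554 × 58.69 = 2.67 g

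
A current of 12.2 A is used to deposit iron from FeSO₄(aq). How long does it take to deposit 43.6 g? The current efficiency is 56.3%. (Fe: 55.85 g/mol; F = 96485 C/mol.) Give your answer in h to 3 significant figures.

6.09 h

n(Fe) = 43.6 / 55.85 = 0.7807 mol
Fe²⁺ + 2e⁻ → Fe, so n(e⁻) = 2 × 0.7807 = 1.561 mol
Q = 1.561 × 96485 / 0.563 = 2.675×10^5 C
t = Q / I = 2.675×10^5 / 12.2 = 21930 s = 6.09 h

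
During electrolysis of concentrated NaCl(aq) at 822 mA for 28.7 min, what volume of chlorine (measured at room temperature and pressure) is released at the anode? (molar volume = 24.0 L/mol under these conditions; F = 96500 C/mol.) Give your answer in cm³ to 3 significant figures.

176 cm³

Q = It = 0.822 × 1722 = 1415 C
n(e⁻) = Q/F = 1415/96500 = 0.01466 mol
2Cl⁻ → Cl₂ + 2e⁻, so n(Cl₂) = 0.01466 / 2 = 0.007330 mol
V = 0.007330 × 24.0 = 0.1759 L
= 176 cm³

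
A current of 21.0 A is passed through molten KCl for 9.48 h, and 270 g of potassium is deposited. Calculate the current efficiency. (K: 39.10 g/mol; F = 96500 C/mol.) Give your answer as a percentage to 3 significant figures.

93.0%

Q = 21.0 × 34128 = 7.167×10^5 C
n(e⁻) = 7.167×10^5 / 96500 = 7.427 mol
K⁺ + e⁻ → K, so theoretical n(K) = 7.427 mol → 290.4 g
Efficiency = 270 / 290.4 = 0.9298 = 93.0%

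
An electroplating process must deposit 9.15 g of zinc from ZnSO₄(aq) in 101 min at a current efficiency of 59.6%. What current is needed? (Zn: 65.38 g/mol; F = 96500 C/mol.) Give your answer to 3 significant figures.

7.48 A

n(Zn) = 9.15 / 65.38 = 0.1400 mol
Zn²⁺ + 2e⁻ → Zn, so n(e⁻) = 2 × 0.1400 = 0.2800 mol
Q = 0.2800 × 96500 / 0.596 = 45340 C
I = Q / t = 45340 / 6060 s = 7.48 A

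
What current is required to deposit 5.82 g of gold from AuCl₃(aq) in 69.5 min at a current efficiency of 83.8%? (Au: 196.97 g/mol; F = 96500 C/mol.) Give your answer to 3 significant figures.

n(Au) = 5.82 / 196.97 = 0.02955 mol
Au³⁺ + 3e⁻ → Au, so n(e⁻) = 3 × 0.02955 = 0.08865 mol
Q = 0.08865 × 96500 / 0.838 = 10210 C
I = Q / t = 10210 / 4170 s = 2.45 A

2.45 A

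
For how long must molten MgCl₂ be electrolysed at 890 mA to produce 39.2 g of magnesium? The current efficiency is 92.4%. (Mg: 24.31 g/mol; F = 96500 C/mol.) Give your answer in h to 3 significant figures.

n(Mg) = 39.2 / 24.31 = 1.613 mol
Mg²⁺ + 2e⁻ → Mg, so n(e⁻) = 2 × 1.613 = 3.226 mol
Q = 3.226 × 96500 / 0.924 = 3.369×10^5 C
t = Q / I = 3.369×10^5 / 0.890 = 3.785×10^5 s = 105 h

105 h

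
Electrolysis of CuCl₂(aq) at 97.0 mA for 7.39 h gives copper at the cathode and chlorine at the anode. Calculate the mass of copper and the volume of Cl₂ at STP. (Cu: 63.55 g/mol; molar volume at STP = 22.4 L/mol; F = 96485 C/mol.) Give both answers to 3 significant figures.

0.850 g Cu; 0.300 L Cl₂

Q = 0.0970 × 26604 = 2581 C; n(e⁻) = 2581 / 96485 = 0.02675 mol
Cathode: Cu²⁺ + 2e⁻ → Cu → n(Cu) = 0.02675/2 = 0.01338 mol → 0.850 g
Anode: 2Cl⁻ → Cl₂ + 2e⁻ → n(Cl₂) = 0.02675/2 = 0.01338 mol → 0.300 L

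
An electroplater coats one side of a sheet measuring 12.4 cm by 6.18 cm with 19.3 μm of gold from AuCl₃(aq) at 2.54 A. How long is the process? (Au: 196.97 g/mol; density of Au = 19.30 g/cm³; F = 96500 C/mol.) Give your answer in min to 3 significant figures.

27.5 min

Plated area = 12.4 × 6.18 = 76.63 cm²
Volume = 76.63 × 19.3×10⁻⁴ cm = 0.1479 cm³
m(Au) = 0.1479 × 19.30 = 2.854 g
n(Au) = 2.854 / 196.97 = 0.01449 mol; n(e⁻) = 3 × 0.01449 = 0.04347 mol
Q = 0.04347 × 96500 = 4195 C
t = 4195 / 2.54 = 1652 s = 27.5 min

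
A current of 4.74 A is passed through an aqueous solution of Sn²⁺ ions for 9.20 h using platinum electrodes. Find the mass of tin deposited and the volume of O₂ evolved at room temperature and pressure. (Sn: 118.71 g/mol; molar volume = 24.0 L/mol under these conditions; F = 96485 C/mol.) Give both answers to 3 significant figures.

Q = 4.74 × 33120 = 1.570×10^5 C; n(e⁻) = 1.570×10^5 / 96485 = 1.627 mol
Cathode: Sn²⁺ + 2e⁻ → Sn → n(Sn) = 1.627/2 = 0.8135 mol → 96.6 g
Anode: 2H₂O → O₂ + 4H⁺ + 4e⁻ → n(O₂) = 1.627/4 = 0.4068 mol → 9.76 L

96.6 g Sn; 9.76 L O₂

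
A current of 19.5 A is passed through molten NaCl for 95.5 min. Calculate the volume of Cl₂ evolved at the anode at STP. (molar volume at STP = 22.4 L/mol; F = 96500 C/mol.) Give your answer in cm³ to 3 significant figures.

13000 cm³

Charge passed = 19.5 × 5730 = 1.117×10^5 C
Moles of electrons = 1.117×10^5 / 96500 = 1.158 mol
2Cl⁻ → Cl₂ + 2e⁻, so n(Cl₂) = 1.158 / 2 = 0.5790 mol
V = 0.5790 × 22.4 = 12.97 L
= 13000 cm³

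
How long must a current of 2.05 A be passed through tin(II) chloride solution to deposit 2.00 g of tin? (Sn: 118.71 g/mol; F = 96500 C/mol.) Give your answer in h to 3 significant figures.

0.441 h

n(Sn) = 2.00 / 118.71 = 0.01685 mol
Sn²⁺ + 2e⁻ → Sn, so n(e⁻) = 2 × 0.01685 = 0.03370 mol
Q = 0.03370 × 96500 = 3252 C
t = Q / I = 3252 / 2.05 = 1586 s = 0.441 h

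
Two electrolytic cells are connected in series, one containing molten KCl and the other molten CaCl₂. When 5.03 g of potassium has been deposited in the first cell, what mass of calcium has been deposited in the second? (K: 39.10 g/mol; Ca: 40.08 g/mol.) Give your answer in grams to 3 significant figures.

2.58 g

n(K) = 5.03 / 39.10 = 0.1286 mol
K⁺ + e⁻ → K, so n(e⁻) = 0.1286 mol
The cells are in series, so the same charge (and hence the same n(e⁻) = 0.1286 mol) passes through both.
Ca²⁺ + 2e⁻ → Ca, so n(Ca) = 0.1286 / 2 = 0.06430 mol
m(Ca) = 0.06430 × 40.08 = 2.58 g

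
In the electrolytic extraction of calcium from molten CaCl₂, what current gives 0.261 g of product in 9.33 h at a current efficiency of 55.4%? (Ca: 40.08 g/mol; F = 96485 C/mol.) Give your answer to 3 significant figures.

0.0675 A

n(Ca) = 0.261 / 40.08 = 0.006512 mol
Ca²⁺ + 2e⁻ → Ca, so n(e⁻) = 2 × 0.006512 = 0.01302 mol
Q = 0.01302 × 96485 / 0.554 = 2268 C
I = Q / t = 2268 / 33588 s = 0.0675 A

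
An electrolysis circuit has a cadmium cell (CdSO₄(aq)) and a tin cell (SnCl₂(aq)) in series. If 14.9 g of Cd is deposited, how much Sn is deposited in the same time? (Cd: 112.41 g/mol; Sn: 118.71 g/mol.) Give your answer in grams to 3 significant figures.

n(Cd) = 14.9 / 112.41 = 0.1326 mol
Cd²⁺ + 2e⁻ → Cd, so n(e⁻) = 2 × 0.1326 = 0.2652 mol
Since the cells are in series, n(e⁻) in the Sn cell is also 0.2652 mol.
Sn²⁺ + 2e⁻ → Sn, so n(Sn) = 0.2652 / 2 = 0.1326 mol
m(Sn) = 0.1326 × 118.71 = 15.7 g

15.7 g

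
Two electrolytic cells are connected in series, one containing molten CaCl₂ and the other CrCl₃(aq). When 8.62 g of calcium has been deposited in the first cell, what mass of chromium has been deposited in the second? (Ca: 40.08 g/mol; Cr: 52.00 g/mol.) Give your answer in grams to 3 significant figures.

7.46 g

n(Ca) = 8.62 / 40.08 = 0.2151 mol
Ca²⁺ + 2e⁻ → Ca, so n(e⁻) = 2 × 0.2151 = 0.4302 mol
The cells are in series, so the same charge (and hence the same n(e⁻) = 0.4302 mol) passes through both.
Cr³⁺ + 3e⁻ → Cr, so n(Cr) = 0.4302 / 3 = 0.1434 mol
m(Cr) = 0.1434 × 52.00 = 7.46 g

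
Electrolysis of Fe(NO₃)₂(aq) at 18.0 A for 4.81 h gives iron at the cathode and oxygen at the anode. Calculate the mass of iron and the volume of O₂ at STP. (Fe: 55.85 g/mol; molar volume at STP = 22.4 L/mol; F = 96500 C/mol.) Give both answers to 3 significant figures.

90.2 g Fe; 18.1 L O₂

Q = 18.0 × 17316 = 3.117×10^5 C; n(e⁻) = 3.117×10^5 / 96500 = 3.230 mol
Cathode: Fe²⁺ + 2e⁻ → Fe → n(Fe) = 3.230/2 = 1.615 mol → 90.2 g
Anode: 2H₂O → O₂ + 4H⁺ + 4e⁻ → n(O₂) = 3.230/4 = 0.8075 mol → 18.1 L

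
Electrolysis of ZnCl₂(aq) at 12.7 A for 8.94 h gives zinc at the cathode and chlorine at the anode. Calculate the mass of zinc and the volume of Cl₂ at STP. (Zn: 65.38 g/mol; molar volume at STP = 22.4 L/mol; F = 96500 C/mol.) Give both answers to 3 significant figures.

138 g Zn; 47.4 L Cl₂

Q = 12.7 × 32184 = 4.087×10^5 C; n(e⁻) = 4.087×10^5 / 96500 = 4.235 mol
Cathode: Zn²⁺ + 2e⁻ → Zn → n(Zn) = 4.235/2 = 2.118 mol → 138 g
Anode: 2Cl⁻ → Cl₂ + 2e⁻ → n(Cl₂) = 4.235/2 = 2.118 mol → 47.4 L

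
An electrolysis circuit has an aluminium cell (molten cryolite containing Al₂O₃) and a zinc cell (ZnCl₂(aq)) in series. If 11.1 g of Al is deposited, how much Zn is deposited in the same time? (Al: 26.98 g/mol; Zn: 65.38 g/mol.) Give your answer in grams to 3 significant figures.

40.3 g

n(Al) = 11.1 / 26.98 = 0.4114 mol
Al³⁺ + 3e⁻ → Al, so n(e⁻) = 3 × 0.4114 = 1.234 mol
The cells are in series, so the same charge (and hence the same n(e⁻) = 1.234 mol) passes through both.
Zn²⁺ + 2e⁻ → Zn, so n(Zn) = 1.234 / 2 = 0.6170 mol
m(Zn) = 0.6170 × 65.38 = 40.3 g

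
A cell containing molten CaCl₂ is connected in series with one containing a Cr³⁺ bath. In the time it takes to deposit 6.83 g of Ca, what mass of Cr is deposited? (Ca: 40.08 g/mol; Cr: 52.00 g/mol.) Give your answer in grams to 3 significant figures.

5.91 g

n(Ca) = 6.83 / 40.08 = 0.1704 mol
Ca²⁺ + 2e⁻ → Ca, so n(e⁻) = 2 × 0.1704 = 0.3408 mol
The cells are in series, so the same charge (and hence the same n(e⁻) = 0.3408 mol) passes through both.
Cr³⁺ + 3e⁻ → Cr, so n(Cr) = 0.3408 / 3 = 0.1136 mol
m(Cr) = 0.1136 × 52.00 = 5.91 g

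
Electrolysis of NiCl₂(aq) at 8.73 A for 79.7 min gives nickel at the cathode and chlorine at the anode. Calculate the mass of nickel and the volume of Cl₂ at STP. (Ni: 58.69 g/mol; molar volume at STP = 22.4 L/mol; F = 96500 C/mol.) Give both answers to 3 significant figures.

Q = 8.73 × 4782 = 41750 C; n(e⁻) = 41750 / 96500 = 0.4326 mol
Cathode: Ni²⁺ + 2e⁻ → Ni → n(Ni) = 0.4326/2 = 0.2163 mol → 12.7 g
Anode: 2Cl⁻ → Cl₂ + 2e⁻ → n(Cl₂) = 0.4326/2 = 0.2163 mol → 4.85 L

12.7 g Ni; 4.85 L Cl₂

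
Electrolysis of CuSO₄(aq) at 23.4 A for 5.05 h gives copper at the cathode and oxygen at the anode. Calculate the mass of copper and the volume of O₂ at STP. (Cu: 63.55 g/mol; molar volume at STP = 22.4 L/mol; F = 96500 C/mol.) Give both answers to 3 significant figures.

140 g Cu; 24.7 L O₂

Q = 23.4 × 18180 = 4.254×10^5 C; n(e⁻) = 4.254×10^5 / 96500 = 4.408 mol
Cathode: Cu²⁺ + 2e⁻ → Cu → n(Cu) = 4.408/2 = 2.204 mol → 140 g
Anode: 2H₂O → O₂ + 4H⁺ + 4e⁻ → n(O₂) = 4.408/4 = 1.102 mol → 24.7 L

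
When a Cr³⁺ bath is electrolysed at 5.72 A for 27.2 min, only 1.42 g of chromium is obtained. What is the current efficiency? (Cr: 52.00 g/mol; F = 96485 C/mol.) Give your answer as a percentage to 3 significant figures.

Q = 5.72 × 1632 = 9335 C
n(e⁻) = 9335 / 96485 = 0.09675 mol
Cr³⁺ + 3e⁻ → Cr, so theoretical n(Cr) = 0.03225 mol → 1.677 g
Efficiency = 1.42 / 1.677 = 0.8468 = 84.7%

84.7%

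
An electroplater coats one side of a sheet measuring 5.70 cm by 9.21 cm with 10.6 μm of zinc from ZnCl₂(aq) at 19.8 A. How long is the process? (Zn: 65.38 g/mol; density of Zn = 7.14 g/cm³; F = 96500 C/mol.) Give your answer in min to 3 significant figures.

Plated area = 5.70 × 9.21 = 52.50 cm²
Volume = 52.50 × 10.6×10⁻⁴ cm = 0.05565 cm³
m(Zn) = 0.05565 × 7.14 = 0.3973 g
n(Zn) = 0.3973 / 65.38 = 0.006077 mol; n(e⁻) = 2 × 0.006077 = 0.01215 mol
Q = 0.01215 × 96500 = 1172 C
t = 1172 / 19.8 = 59.19 s = 0.987 min

0.987 min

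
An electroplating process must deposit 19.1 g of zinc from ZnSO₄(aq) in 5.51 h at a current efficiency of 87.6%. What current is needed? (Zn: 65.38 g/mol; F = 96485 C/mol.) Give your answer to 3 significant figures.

3.24 A

n(Zn) = 19.1 / 65.38 = 0.2921 mol
Zn²⁺ + 2e⁻ → Zn, so n(e⁻) = 2 × 0.2921 = 0.5842 mol
Q = 0.5842 × 96485 / 0.876 = 64350 C
I = Q / t = 64350 / 19836 s = 3.24 A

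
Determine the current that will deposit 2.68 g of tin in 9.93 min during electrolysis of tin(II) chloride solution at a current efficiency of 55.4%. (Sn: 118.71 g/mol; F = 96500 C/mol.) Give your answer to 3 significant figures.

13.2 A

n(Sn) = 2.68 / 118.71 = 0.02258 mol
Sn²⁺ + 2e⁻ → Sn, so n(e⁻) = 2 × 0.02258 = 0.04516 mol
Q = 0.04516 × 96500 / 0.554 = 7866 C
I = Q / t = 7866 / 595.8 s = 13.2 A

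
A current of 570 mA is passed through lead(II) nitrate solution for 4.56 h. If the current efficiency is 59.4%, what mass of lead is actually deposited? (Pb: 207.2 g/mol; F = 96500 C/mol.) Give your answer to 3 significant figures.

5.97 g

Q = 0.570 × 16416 = 9357 C
n(e⁻) = 9357 / 96500 = 0.09696 mol
Pb²⁺ + 2e⁻ → Pb, so theoretical m(Pb) = 0.04848 × 207.2 = 10.05 g
Actual mass = 59.4% × 10.05 = 5.97 g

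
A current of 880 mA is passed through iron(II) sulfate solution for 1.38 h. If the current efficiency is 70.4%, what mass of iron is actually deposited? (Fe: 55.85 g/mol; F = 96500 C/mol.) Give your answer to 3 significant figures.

Q = 0.880 × 4968 = 4372 C
n(e⁻) = 4372 / 96500 = 0.04531 mol
Fe²⁺ + 2e⁻ → Fe, so theoretical m(Fe) = 0.02266 × 55.85 = 1.266 g
Actual mass = 70.4% × 1.266 = 0.891 g

0.891 g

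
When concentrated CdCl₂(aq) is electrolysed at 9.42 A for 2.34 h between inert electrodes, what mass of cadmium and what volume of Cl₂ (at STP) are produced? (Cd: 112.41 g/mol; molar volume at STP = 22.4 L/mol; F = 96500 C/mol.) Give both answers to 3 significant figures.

46.2 g Cd; 9.21 L Cl₂

Q = 9.42 × 8424 = 79350 C; n(e⁻) = 79350 / 96500 = 0.8223 mol
Cathode: Cd²⁺ + 2e⁻ → Cd → n(Cd) = 0.8223/2 = 0.4112 mol → 46.2 g
Anode: 2Cl⁻ → Cl₂ + 2e⁻ → n(Cl₂) = 0.8223/2 = 0.4112 mol → 9.21 L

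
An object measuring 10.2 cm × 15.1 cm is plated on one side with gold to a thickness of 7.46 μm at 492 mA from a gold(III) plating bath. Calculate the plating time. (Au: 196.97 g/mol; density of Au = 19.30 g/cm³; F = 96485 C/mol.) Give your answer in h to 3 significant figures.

1.84 h

Plated area = 10.2 × 15.1 = 154.0 cm²
Volume = 154.0 × 7.46×10⁻⁴ cm = 0.1149 cm³
m(Au) = 0.1149 × 19.30 = 2.218 g
n(Au) = 2.218 / 196.97 = 0.01126 mol; n(e⁻) = 3 × 0.01126 = 0.03378 mol
Q = 0.03378 × 96485 = 3259 C
t = 3259 / 0.492 = 6624 s = 1.84 h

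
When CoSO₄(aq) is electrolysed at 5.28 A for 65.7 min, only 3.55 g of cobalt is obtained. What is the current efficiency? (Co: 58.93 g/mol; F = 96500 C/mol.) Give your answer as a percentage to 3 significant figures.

55.9%

Q = 5.28 × 3942 = 20810 C
n(e⁻) = 20810 / 96500 = 0.2156 mol
Co²⁺ + 2e⁻ → Co, so theoretical n(Co) = 0.1078 mol → 6.353 g
Efficiency = 3.55 / 6.353 = 0.5588 = 55.9%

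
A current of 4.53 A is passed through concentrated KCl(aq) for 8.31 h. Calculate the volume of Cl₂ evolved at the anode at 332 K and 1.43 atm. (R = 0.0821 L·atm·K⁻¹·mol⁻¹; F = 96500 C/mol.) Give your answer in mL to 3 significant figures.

13400 mL

Charge passed = 4.53 × 29916 = 1.355×10^5 C
n(e⁻) = Q/F = 1.355×10^5/96500 = 1.404 mol
2Cl⁻ → Cl₂ + 2e⁻, so n(Cl₂) = 1.404 / 2 = 0.7020 mol
V = nRT/P = 0.7020 × 0.0821 × 332 / 1.43 = 13.38 L
= 13400 mL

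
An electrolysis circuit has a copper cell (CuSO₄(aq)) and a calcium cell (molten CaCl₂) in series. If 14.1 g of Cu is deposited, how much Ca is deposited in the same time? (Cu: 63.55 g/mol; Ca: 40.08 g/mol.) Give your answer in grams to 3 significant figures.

n(Cu) = 14.1 / 63.55 = 0.2219 mol
Cu²⁺ + 2e⁻ → Cu, so n(e⁻) = 2 × 0.2219 = 0.4438 mol
The cells are in series, so the same charge (and hence the same n(e⁻) = 0.4438 mol) passes through both.
Ca²⁺ + 2e⁻ → Ca, so n(Ca) = 0.4438 / 2 = 0.2219 mol
m(Ca) = 0.2219 × 40.08 = 8.89 g

8.89 g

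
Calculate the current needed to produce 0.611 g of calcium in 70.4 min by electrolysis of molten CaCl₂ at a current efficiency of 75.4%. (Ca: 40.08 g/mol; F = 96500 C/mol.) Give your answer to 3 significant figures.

n(Ca) = 0.611 / 40.08 = 0.01524 mol
Ca²⁺ + 2e⁻ → Ca, so n(e⁻) = 2 × 0.01524 = 0.03048 mol
Q = 0.03048 × 96500 / 0.754 = 3901 C
I = Q / t = 3901 / 4224 s = 0.924 A

0.924 A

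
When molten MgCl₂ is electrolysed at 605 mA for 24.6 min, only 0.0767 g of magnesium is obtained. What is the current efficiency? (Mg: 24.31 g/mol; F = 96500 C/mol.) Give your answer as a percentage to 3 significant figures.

Q = 0.605 × 1476 = 893.0 C
n(e⁻) = 893.0 / 96500 = 0.009254 mol
Mg²⁺ + 2e⁻ → Mg, so theoretical n(Mg) = 0.004627 mol → 0.1125 g
Efficiency = 0.0767 / 0.1125 = 0.6818 = 68.2%

68.2%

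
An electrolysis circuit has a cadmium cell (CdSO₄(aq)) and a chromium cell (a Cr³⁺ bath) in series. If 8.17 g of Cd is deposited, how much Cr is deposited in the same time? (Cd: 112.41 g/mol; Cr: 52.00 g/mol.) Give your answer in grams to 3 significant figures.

2.52 g

n(Cd) = 8.17 / 112.41 = 0.07268 mol
Cd²⁺ + 2e⁻ → Cd, so n(e⁻) = 2 × 0.07268 = 0.1454 mol
The cells are in series, so the same charge (and hence the same n(e⁻) = 0.1454 mol) passes through both.
Cr³⁺ + 3e⁻ → Cr, so n(Cr) = 0.1454 / 3 = 0.04847 mol
m(Cr) = 0.04847 × 52.00 = 2.52 g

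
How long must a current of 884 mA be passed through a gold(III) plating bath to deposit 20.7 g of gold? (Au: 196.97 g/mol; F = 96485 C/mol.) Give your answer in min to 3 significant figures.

574 min

n(Au) = 20.7 / 196.97 = 0.1051 mol
Au³⁺ + 3e⁻ → Au, so n(e⁻) = 3 × 0.1051 = 0.3153 mol
Q = 0.3153 × 96485 = 30420 C
t = Q / I = 30420 / 0.884 = 34410 s = 574 min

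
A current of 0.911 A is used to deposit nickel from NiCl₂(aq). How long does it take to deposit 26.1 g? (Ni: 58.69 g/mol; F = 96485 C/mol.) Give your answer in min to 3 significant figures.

1570 min

n(Ni) = 26.1 / 58.69 = 0.4447 mol
Ni²⁺ + 2e⁻ → Ni, so n(e⁻) = 2 × 0.4447 = 0.8894 mol
Q = 0.8894 × 96485 = 85810 C
t = Q / I = 85810 / 0.911 = 94190 s = 1570 min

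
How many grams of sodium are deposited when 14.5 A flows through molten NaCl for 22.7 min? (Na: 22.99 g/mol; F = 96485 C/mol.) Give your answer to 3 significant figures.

Q = 14.5 A × 1362 s = 19750 C
n(e⁻) = 19750 / 96485 = 0.2047 mol
Na⁺ + e⁻ → Na, so n(Na) = 0.2047 mol
m = 0.2047 × 22.99 = 4.71 g

4.71 g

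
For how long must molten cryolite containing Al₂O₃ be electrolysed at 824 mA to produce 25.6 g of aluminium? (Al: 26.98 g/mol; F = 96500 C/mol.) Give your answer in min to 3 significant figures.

5560 min

n(Al) = 25.6 / 26.98 = 0.9489 mol
Al³⁺ + 3e⁻ → Al, so n(e⁻) = 3 × 0.9489 = 2.847 mol
Q = 2.847 × 96500 = 2.747×10^5 C
t = Q / I = 2.747×10^5 / 0.824 = 3.334×10^5 s = 5560 min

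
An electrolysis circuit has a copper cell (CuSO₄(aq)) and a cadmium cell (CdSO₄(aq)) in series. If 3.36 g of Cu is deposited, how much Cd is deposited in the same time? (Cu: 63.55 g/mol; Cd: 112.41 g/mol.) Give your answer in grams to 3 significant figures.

n(Cu) = 3.36 / 63.55 = 0.05287 mol
Cu²⁺ + 2e⁻ → Cu, so n(e⁻) = 2 × 0.05287 = 0.1057 mol
Since the cells are in series, n(e⁻) in the Cd cell is also 0.1057 mol.
Cd²⁺ + 2e⁻ → Cd, so n(Cd) = 0.1057 / 2 = 0.05285 mol
m(Cd) = 0.05285 × 112.41 = 5.94 g

5.94 g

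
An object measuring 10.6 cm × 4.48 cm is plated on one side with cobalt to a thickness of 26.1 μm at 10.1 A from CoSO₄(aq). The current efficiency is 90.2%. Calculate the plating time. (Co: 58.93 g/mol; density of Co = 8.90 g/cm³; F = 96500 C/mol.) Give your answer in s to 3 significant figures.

Plated area = 10.6 × 4.48 = 47.49 cm²
Volume = 47.49 × 26.1×10⁻⁴ cm = 0.1239 cm³
m(Co) = 0.1239 × 8.90 = 1.103 g
n(Co) = 1.103 / 58.93 = 0.01872 mol; n(e⁻) = 2 × 0.01872 = 0.03744 mol
Q = 0.03744 × 96500 / 0.902 = 4005 C
t = 4005 / 10.1 = 396.5 s

397 s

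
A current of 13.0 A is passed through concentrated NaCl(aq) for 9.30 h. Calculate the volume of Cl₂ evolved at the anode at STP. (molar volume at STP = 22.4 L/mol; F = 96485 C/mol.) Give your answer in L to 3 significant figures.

Q = 13.0 A × 33480 s = 4.352×10^5 C
n(e⁻) = 4.352×10^5 / 96485 = 4.511 mol
2Cl⁻ → Cl₂ + 2e⁻, so n(Cl₂) = 4.511 / 2 = 2.256 mol
V = 2.256 × 22.4 = 50.53 L

50.5 L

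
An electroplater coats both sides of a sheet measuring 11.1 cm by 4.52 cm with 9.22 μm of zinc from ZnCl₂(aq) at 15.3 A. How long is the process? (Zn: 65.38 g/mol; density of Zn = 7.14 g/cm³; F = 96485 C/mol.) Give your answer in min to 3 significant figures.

Plated area = 2 × 11.1 × 4.52 = 100.3 cm²
Volume = 100.3 × 9.22×10⁻⁴ cm = 0.09248 cm³
m(Zn) = 0.09248 × 7.14 = 0.6603 g
n(Zn) = 0.6603 / 65.38 = 0.01010 mol; n(e⁻) = 2 × 0.01010 = 0.02020 mol
Q = 0.02020 × 96485 = 1949 C
t = 1949 / 15.3 = 127.4 s = 2.12 min

2.12 min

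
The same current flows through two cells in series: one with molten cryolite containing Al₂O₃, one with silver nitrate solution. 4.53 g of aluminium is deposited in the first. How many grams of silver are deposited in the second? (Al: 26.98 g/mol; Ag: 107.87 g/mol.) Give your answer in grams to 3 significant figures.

54.3 g

n(Al) = 4.53 / 26.98 = 0.1679 mol
Al³⁺ + 3e⁻ → Al, so n(e⁻) = 3 × 0.1679 = 0.5037 mol
In series, the same 0.5037 mol of electrons flows through the second cell.
Ag⁺ + e⁻ → Ag, so n(Ag) = 0.5037 mol
m(Ag) = 0.5037 × 107.87 = 54.3 g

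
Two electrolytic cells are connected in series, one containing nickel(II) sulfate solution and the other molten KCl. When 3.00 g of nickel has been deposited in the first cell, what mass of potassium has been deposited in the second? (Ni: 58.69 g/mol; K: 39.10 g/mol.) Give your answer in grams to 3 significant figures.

n(Ni) = 3.00 / 58.69 = 0.05112 mol
Ni²⁺ + 2e⁻ → Ni, so n(e⁻) = 2 × 0.05112 = 0.1022 mol
Same current for the same time ⇒ same n(e⁻) = 0.1022 mol in both cells.
K⁺ + e⁻ → K, so n(K) = 0.1022 mol
m(K) = 0.1022 × 39.10 = 4.00 g

4.00 g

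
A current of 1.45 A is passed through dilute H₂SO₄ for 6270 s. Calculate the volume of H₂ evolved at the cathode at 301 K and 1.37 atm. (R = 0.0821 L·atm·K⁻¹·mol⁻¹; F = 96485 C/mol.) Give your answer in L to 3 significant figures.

0.850 L

Q = 1.45 A × 6270 s = 9092 C
Moles of electrons = 9092 / 96485 = 0.09423 mol
2H⁺ + 2e⁻ → H₂, so n(H₂) = 0.09423 / 2 = 0.04712 mol
V = nRT/P = 0.04712 × 0.0821 × 301 / 1.37 = 0.8500 L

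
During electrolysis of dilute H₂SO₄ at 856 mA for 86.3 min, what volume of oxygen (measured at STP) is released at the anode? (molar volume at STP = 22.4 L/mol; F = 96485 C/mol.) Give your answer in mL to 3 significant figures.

257 mL

Charge passed = 0.856 × 5178 = 4432 C
n(e⁻) = Q/F = 4432/96485 = 0.04593 mol
2H₂O → O₂ + 4H⁺ + 4e⁻, so n(O₂) = 0.04593 / 4 = 0.01148 mol
V = 0.01148 × 22.4 = 0.2572 L
= 257 mL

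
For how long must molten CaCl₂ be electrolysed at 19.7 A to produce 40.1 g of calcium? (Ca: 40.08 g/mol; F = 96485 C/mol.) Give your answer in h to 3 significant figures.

2.72 h

n(Ca) = 40.1 / 40.08 = 1.000 mol
Ca²⁺ + 2e⁻ → Ca, so n(e⁻) = 2 × 1.000 = 2.000 mol
Q = 2.000 × 96485 = 1.930×10^5 C
t = Q / I = 1.930×10^5 / 19.7 = 9797 s = 2.72 h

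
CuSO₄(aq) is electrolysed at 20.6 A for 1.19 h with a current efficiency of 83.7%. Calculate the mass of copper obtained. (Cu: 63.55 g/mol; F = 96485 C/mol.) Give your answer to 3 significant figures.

24.3 g

Q = 20.6 × 4284 = 88250 C
n(e⁻) = 88250 / 96485 = 0.9146 mol
Cu²⁺ + 2e⁻ → Cu, so theoretical m(Cu) = 0.4573 × 63.55 = 29.06 g
Actual mass = 83.7% × 29.06 = 24.3 g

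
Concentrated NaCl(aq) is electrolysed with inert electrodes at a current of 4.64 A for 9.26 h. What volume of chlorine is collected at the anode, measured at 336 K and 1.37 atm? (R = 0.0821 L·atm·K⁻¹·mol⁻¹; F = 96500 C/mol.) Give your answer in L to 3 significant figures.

Q = It = 4.64 × 33336 = 1.547×10^5 C
n(e⁻) = 1.547×10^5 / 96500 = 1.603 mol
2Cl⁻ → Cl₂ + 2e⁻, so n(Cl₂) = 1.603 / 2 = 0.8015 mol
V = nRT/P = 0.8015 × 0.0821 × 336 / 1.37 = 16.14 L

16.1 L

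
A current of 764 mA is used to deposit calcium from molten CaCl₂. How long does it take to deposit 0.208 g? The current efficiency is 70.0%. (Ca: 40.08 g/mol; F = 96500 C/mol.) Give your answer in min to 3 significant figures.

31.2 min

n(Ca) = 0.208 / 40.08 = 0.005190 mol
Ca²⁺ + 2e⁻ → Ca, so n(e⁻) = 2 × 0.005190 = 0.01038 mol
Q = 0.01038 × 96500 / 0.700 = 1431 C
t = Q / I = 1431 / 0.764 = 1873 s = 31.2 min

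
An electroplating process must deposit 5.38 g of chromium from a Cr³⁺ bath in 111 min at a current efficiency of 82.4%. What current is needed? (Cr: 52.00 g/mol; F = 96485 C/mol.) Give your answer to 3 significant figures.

n(Cr) = 5.38 / 52.00 = 0.1035 mol
Cr³⁺ + 3e⁻ → Cr, so n(e⁻) = 3 × 0.1035 = 0.3105 mol
Q = 0.3105 × 96485 / 0.824 = 36360 C
I = Q / t = 36360 / 6660 s = 5.46 A

5.46 A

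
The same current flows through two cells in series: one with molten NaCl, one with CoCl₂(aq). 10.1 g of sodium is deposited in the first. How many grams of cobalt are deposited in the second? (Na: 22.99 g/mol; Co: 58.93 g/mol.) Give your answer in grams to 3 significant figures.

12.9 g

n(Na) = 10.1 / 22.99 = 0.4393 mol
Na⁺ + e⁻ → Na, so n(e⁻) = 0.4393 mol
The cells are in series, so the same charge (and hence the same n(e⁻) = 0.4393 mol) passes through both.
Co²⁺ + 2e⁻ → Co, so n(Co) = 0.4393 / 2 = 0.2197 mol
m(Co) = 0.2197 × 58.93 = 12.9 g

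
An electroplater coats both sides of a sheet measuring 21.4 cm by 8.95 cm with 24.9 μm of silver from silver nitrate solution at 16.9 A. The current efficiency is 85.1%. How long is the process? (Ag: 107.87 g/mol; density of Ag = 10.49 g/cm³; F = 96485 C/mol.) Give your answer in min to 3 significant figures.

Plated area = 2 × 21.4 × 8.95 = 383.1 cm²
Volume = 383.1 × 24.9×10⁻⁴ cm = 0.9539 cm³
m(Ag) = 0.9539 × 10.49 = 10.01 g
n(Ag) = 10.01 / 107.87 = 0.09280 mol; n(e⁻) = 0.09280 mol
Q = 0.09280 × 96485 / 0.851 = 10520 C
t = 10520 / 16.9 = 622.5 s = 10.4 min

10.4 min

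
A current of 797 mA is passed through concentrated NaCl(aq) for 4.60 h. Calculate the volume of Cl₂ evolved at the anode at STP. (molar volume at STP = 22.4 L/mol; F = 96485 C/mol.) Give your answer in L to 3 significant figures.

Q = 0.797 A × 16560 s = 13200 C
n(e⁻) = Q/F = 13200/96485 = 0.1368 mol
2Cl⁻ → Cl₂ + 2e⁻, so n(Cl₂) = 0.1368 / 2 = 0.06840 mol
V = 0.06840 × 22.4 = 1.532 L

1.53 L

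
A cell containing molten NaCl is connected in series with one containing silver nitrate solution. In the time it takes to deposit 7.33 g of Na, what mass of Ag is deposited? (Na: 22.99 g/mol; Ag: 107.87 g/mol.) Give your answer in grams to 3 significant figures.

34.4 g

n(Na) = 7.33 / 22.99 = 0.3188 mol
Na⁺ + e⁻ → Na, so n(e⁻) = 0.3188 mol
Since the cells are in series, n(e⁻) in the Ag cell is also 0.3188 mol.
Ag⁺ + e⁻ → Ag, so n(Ag) = 0.3188 mol
m(Ag) = 0.3188 × 107.87 = 34.4 g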